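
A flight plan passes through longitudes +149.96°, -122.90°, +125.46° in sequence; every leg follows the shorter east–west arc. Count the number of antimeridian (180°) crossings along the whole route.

Leg 1: +149.96° → -122.90°, shortest Δλ = 87.14° (east) — crosses 180°.
Leg 2: -122.90° → +125.46°, shortest Δλ = -111.64° (west) — crosses 180°.
Total crossings: 2.

2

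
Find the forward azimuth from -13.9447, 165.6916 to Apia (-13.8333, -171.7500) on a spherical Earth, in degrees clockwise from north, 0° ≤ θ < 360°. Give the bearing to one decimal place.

92.5°

Δλ = -171.7500 − 165.6916 = -337.4416°; wrapped into (−180°, 180°]: 22.5584°.
θ = atan2( sin Δλ · cos φ₂ , cos φ₁ · sin φ₂ − sin φ₁ · cos φ₂ · cos Δλ )
  = atan2(0.37250, -0.01596) = 92.453° → normalised to [0°, 360°): 92.453°.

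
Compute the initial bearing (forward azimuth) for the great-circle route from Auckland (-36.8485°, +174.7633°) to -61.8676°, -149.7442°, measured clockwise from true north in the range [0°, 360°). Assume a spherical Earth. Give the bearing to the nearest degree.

Δλ = -149.7442 − 174.7633 = -324.5075°; wrapped into (−180°, 180°]: 35.4925°.
θ = atan2( sin Δλ · cos φ₂ , cos φ₁ · sin φ₂ − sin φ₁ · cos φ₂ · cos Δλ )
  = atan2(0.27376, -0.47546) = 150.068° → normalised to [0°, 360°): 150.068°.

150°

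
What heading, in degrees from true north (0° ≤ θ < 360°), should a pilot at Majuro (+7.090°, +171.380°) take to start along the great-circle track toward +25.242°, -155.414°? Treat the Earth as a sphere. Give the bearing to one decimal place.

56.3°

Δλ = -155.414 − 171.380 = -326.794°; wrapped into (−180°, 180°]: 33.206°.
θ = atan2( sin Δλ · cos φ₂ , cos φ₁ · sin φ₂ − sin φ₁ · cos φ₂ · cos Δλ )
  = atan2(0.49536, 0.32977) = 56.348° → normalised to [0°, 360°): 56.348°.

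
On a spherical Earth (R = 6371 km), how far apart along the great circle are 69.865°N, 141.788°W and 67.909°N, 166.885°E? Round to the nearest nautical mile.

1083 nmi

Δλ = 166.885 − -141.788 = 308.673°; wrapped into (−180°, 180°]: -51.327°.
Δφ = 67.909 − 69.865 = -1.956°.
a = sin²(Δφ/2) + cos φ₁ · cos φ₂ · sin²(Δλ/2) = 0.024573.
c = 2·atan2(√a, √(1−a)) = 0.31481 rad → d = 6371·c ≈ 2005.68 km ≈ 1082.98 nmi.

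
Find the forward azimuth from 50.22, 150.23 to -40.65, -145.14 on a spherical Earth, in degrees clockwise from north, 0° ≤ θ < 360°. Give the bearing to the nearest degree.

Δλ = -145.14 − 150.23 = -295.37°; wrapped into (−180°, 180°]: 64.63°.
θ = atan2( sin Δλ · cos φ₂ , cos φ₁ · sin φ₂ − sin φ₁ · cos φ₂ · cos Δλ )
  = atan2(0.68553, -0.66664) = 134.199° → normalised to [0°, 360°): 134.199°.

134°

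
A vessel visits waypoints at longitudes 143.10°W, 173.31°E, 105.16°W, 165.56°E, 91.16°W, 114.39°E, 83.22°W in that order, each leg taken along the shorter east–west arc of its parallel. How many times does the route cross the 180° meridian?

Leg 1: -143.10° → +173.31°, shortest Δλ = -43.59° (west) — crosses 180°.
Leg 2: +173.31° → -105.16°, shortest Δλ = 81.53° (east) — crosses 180°.
Leg 3: -105.16° → +165.56°, shortest Δλ = -89.28° (west) — crosses 180°.
Leg 4: +165.56° → -91.16°, shortest Δλ = 103.28° (east) — crosses 180°.
Leg 5: -91.16° → +114.39°, shortest Δλ = -154.45° (west) — crosses 180°.
Leg 6: +114.39° → -83.22°, shortest Δλ = 162.39° (east) — crosses 180°.
Total crossings: 6.

6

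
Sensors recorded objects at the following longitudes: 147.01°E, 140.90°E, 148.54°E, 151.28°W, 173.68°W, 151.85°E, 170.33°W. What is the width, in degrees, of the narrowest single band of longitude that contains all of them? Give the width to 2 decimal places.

Sort the longitudes: -173.68°, -170.33°, -151.28°, +140.90°, +147.01°, +148.54°, +151.85°.
Eastward gaps between consecutive values (wrapping around): 3.35°, 19.05°, 292.18°, 6.11°, 1.53°, 3.31°, 34.47°.
Largest gap = 292.18° ⇒ minimal covering band is its complement: 360° − 292.18° = 67.82°.
Band runs from +140.90° eastward to -151.28°, crossing the antimeridian.

67.82°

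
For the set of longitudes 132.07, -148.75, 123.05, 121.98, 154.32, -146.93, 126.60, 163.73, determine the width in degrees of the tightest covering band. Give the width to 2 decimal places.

Sort the longitudes: -148.75°, -146.93°, +121.98°, +123.05°, +126.60°, +132.07°, +154.32°, +163.73°.
Eastward gaps between consecutive values (wrapping around): 1.82°, 268.91°, 1.07°, 3.55°, 5.47°, 22.25°, 9.41°, 47.52°.
Largest gap = 268.91° ⇒ minimal covering band is its complement: 360° − 268.91° = 91.09°.
Band runs from +121.98° eastward to -146.93°, crossing the antimeridian.

91.09°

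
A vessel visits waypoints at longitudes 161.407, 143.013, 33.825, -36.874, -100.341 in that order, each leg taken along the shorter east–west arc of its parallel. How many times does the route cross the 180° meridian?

Leg 1: +161.407° → +143.013°, shortest Δλ = -18.394° (west) — does not cross 180°.
Leg 2: +143.013° → +33.825°, shortest Δλ = -109.188° (west) — does not cross 180°.
Leg 3: +33.825° → -36.874°, shortest Δλ = -70.699° (west) — does not cross 180°.
Leg 4: -36.874° → -100.341°, shortest Δλ = -63.467° (west) — does not cross 180°.
Total crossings: 0.

0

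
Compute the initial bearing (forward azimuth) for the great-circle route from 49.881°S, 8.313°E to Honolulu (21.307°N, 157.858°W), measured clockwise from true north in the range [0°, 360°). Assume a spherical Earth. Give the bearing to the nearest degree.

Δλ = -157.858 − 8.313 = -166.171°.
θ = atan2( sin Δλ · cos φ₂ , cos φ₁ · sin φ₂ − sin φ₁ · cos φ₂ · cos Δλ )
  = atan2(-0.22269, -0.45764) = -154.053° → normalised to [0°, 360°): 205.947°.

206°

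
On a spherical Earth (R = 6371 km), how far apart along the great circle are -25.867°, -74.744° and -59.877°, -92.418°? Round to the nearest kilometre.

4018 km

Δλ = -92.418 − -74.744 = -17.674°.
Δφ = -59.877 − -25.867 = -34.010°.
a = sin²(Δφ/2) + cos φ₁ · cos φ₂ · sin²(Δλ/2) = 0.096187.
c = 2·atan2(√a, √(1−a)) = 0.63068 rad → d = 6371·c ≈ 4018.08 km.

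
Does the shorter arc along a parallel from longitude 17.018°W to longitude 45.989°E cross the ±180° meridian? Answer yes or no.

Signed shortest Δλ = ((45.989 − -17.018 + 180) mod 360) − 180 = 63.007°.
Going east by 63.007° from -17.018° reaches +45.989° without touching 180°.

No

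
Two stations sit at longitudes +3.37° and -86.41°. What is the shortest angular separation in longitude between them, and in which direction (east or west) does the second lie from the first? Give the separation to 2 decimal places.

89.78° west

Raw difference: -86.41 − 3.37 = -89.78°.
Normalise into (−180°, 180°]: -89.78° stays -89.78°.
Negative ⇒ the second point lies to the west; separation 89.78°.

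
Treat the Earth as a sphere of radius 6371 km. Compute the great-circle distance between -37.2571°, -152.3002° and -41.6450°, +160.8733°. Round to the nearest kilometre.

4001 km

Δλ = 160.8733 − -152.3002 = 313.1735°; wrapped into (−180°, 180°]: -46.8265°.
Δφ = -41.6450 − -37.2571 = -4.3879°.
a = sin²(Δφ/2) + cos φ₁ · cos φ₂ · sin²(Δλ/2) = 0.095378.
c = 2·atan2(√a, √(1−a)) = 0.62793 rad → d = 6371·c ≈ 4000.56 km.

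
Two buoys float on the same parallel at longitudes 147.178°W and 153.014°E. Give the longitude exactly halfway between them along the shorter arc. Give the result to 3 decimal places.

177.082°W

Signed shortest Δλ from -147.178° to +153.014° is -59.808°.
Midpoint longitude = -147.178° + (-59.808°)/2 = -147.178° − 29.904° = -177.082°.
(The naïve average (-147.178 + +153.014)/2 = 2.918° is on the wrong side of the globe.)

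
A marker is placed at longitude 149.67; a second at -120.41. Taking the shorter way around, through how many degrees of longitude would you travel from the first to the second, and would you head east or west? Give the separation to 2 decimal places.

Raw difference: -120.41 − 149.67 = -270.08°.
Normalise into (−180°, 180°]: -270.08° + 360° = 89.92°.
Positive ⇒ the second point lies to the east; separation 89.92°.

89.92° east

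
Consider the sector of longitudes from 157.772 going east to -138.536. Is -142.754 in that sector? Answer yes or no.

Band width going east from +157.772° to -138.536°: ((-138.536 − 157.772) mod 360) = 63.692°.
Offset of -142.754° east of the west edge: ((-142.754 − 157.772) mod 360) = 59.474°.
59.474° ≤ 63.692° ⇒ inside.

Yes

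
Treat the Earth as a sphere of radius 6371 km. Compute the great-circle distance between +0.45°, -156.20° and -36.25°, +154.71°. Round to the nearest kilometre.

6498 km

Δλ = 154.71 − -156.20 = 310.91°; wrapped into (−180°, 180°]: -49.09°.
Δφ = -36.25 − 0.45 = -36.70°.
a = sin²(Δφ/2) + cos φ₁ · cos φ₂ · sin²(Δλ/2) = 0.238271.
c = 2·atan2(√a, √(1−a)) = 1.01989 rad → d = 6371·c ≈ 6497.73 km.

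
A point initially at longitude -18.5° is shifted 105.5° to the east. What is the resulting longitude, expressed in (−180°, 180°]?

+87.0°

Start at -18.5°; shift +105.5° → +87.0°.
+87.0° already lies in (−180°, 180°].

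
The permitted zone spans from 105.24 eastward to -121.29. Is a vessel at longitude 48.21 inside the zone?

No

Band width going east from +105.24° to -121.29°: ((-121.29 − 105.24) mod 360) = 133.47°.
Offset of +48.21° east of the west edge: ((48.21 − 105.24) mod 360) = 302.97°.
302.97° > 133.47° ⇒ outside.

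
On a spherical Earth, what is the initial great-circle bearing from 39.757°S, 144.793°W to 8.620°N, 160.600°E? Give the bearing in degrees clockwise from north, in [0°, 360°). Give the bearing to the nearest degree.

Δλ = 160.600 − -144.793 = 305.393°; wrapped into (−180°, 180°]: -54.607°.
θ = atan2( sin Δλ · cos φ₂ , cos φ₁ · sin φ₂ − sin φ₁ · cos φ₂ · cos Δλ )
  = atan2(-0.80599, 0.48144) = -59.149° → normalised to [0°, 360°): 300.851°.

301°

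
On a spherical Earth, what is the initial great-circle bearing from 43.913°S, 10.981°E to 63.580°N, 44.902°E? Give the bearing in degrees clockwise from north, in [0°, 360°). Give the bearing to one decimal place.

Δλ = 44.902 − 10.981 = 33.921°.
θ = atan2( sin Δλ · cos φ₂ , cos φ₁ · sin φ₂ − sin φ₁ · cos φ₂ · cos Δλ )
  = atan2(0.24830, 0.90123) = 15.404° → normalised to [0°, 360°): 15.404°.

15.4°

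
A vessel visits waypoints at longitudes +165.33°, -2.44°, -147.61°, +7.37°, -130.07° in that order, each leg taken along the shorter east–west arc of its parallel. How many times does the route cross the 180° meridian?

Leg 1: +165.33° → -2.44°, shortest Δλ = -167.77° (west) — does not cross 180°.
Leg 2: -2.44° → -147.61°, shortest Δλ = -145.17° (west) — does not cross 180°.
Leg 3: -147.61° → +7.37°, shortest Δλ = 154.98° (east) — does not cross 180°.
Leg 4: +7.37° → -130.07°, shortest Δλ = -137.44° (west) — does not cross 180°.
Total crossings: 0.

0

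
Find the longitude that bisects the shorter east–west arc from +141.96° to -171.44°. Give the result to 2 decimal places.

+165.26°

Signed shortest Δλ from +141.96° to -171.44° is +46.60°.
Midpoint longitude = +141.96° + (+46.60°)/2 = +141.96° + 23.30° = +165.26°.
(The naïve average (+141.96 + -171.44)/2 = -14.74° is on the wrong side of the globe.)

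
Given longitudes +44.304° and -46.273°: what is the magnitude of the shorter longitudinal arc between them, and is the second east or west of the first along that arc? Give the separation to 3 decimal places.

Raw difference: -46.273 − 44.304 = -90.577°.
Normalise into (−180°, 180°]: -90.577° stays -90.577°.
Negative ⇒ the second point lies to the west; separation 90.577°.

90.577° west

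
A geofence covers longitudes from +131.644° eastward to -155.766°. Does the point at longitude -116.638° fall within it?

No

Band width going east from +131.644° to -155.766°: ((-155.766 − 131.644) mod 360) = 72.590°.
Offset of -116.638° east of the west edge: ((-116.638 − 131.644) mod 360) = 111.718°.
111.718° > 72.590° ⇒ outside.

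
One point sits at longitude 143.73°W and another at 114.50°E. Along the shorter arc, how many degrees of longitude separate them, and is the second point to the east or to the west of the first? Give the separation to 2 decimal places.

101.77° west

Raw difference: 114.50 − -143.73 = 258.23°.
Normalise into (−180°, 180°]: 258.23° − 360° = -101.77°.
Negative ⇒ the second point lies to the west; separation 101.77°.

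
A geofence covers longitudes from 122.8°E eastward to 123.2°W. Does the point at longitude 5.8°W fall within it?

No

Band width going east from +122.8° to -123.2°: ((-123.2 − 122.8) mod 360) = 114.0°.
Offset of -5.8° east of the west edge: ((-5.8 − 122.8) mod 360) = 231.4°.
231.4° > 114.0° ⇒ outside.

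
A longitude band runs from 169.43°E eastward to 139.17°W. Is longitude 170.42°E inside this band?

Yes

Band width going east from +169.43° to -139.17°: ((-139.17 − 169.43) mod 360) = 51.40°.
Offset of +170.42° east of the west edge: ((170.42 − 169.43) mod 360) = 0.99°.
0.99° ≤ 51.40° ⇒ inside.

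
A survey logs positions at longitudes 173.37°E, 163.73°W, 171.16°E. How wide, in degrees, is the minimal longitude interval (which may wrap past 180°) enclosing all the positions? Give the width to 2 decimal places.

Sort the longitudes: -163.73°, +171.16°, +173.37°.
Eastward gaps between consecutive values (wrapping around): 334.89°, 2.21°, 22.90°.
Largest gap = 334.89° ⇒ minimal covering band is its complement: 360° − 334.89° = 25.11°.
Band runs from +171.16° eastward to -163.73°, crossing the antimeridian.

25.11°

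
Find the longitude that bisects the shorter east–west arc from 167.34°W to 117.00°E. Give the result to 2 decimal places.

Signed shortest Δλ from -167.34° to +117.00° is -75.66°.
Midpoint longitude = -167.34° + (-75.66°)/2 = -167.34° − 37.83° = -205.17°.
Normalise into (−180°, 180°]: +154.83°.
(The naïve average (-167.34 + +117.00)/2 = -25.17° is on the wrong side of the globe.)

154.83°E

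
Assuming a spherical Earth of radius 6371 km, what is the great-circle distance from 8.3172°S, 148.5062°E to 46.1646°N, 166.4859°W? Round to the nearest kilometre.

7523 km

Δλ = -166.4859 − 148.5062 = -314.9921°; wrapped into (−180°, 180°]: 45.0079°.
Δφ = 46.1646 − -8.3172 = 54.4818°.
a = sin²(Δφ/2) + cos φ₁ · cos φ₂ · sin²(Δλ/2) = 0.309913.
c = 2·atan2(√a, √(1−a)) = 1.18081 rad → d = 6371·c ≈ 7522.96 km.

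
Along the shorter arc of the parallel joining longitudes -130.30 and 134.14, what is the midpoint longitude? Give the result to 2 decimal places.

-178.08°

Signed shortest Δλ from -130.30° to +134.14° is -95.56°.
Midpoint longitude = -130.30° + (-95.56°)/2 = -130.30° − 47.78° = -178.08°.
(The naïve average (-130.30 + +134.14)/2 = 1.92° is on the wrong side of the globe.)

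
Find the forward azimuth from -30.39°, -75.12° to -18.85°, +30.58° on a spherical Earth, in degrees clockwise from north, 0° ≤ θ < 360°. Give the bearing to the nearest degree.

Δλ = 30.58 − -75.12 = 105.70°.
θ = atan2( sin Δλ · cos φ₂ , cos φ₁ · sin φ₂ − sin φ₁ · cos φ₂ · cos Δλ )
  = atan2(0.91106, -0.40825) = 114.137° → normalised to [0°, 360°): 114.137°.

114°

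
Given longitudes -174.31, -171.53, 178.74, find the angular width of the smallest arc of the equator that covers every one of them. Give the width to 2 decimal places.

Sort the longitudes: -174.31°, -171.53°, +178.74°.
Eastward gaps between consecutive values (wrapping around): 2.78°, 350.27°, 6.95°.
Largest gap = 350.27° ⇒ minimal covering band is its complement: 360° − 350.27° = 9.73°.
Band runs from +178.74° eastward to -171.53°, crossing the antimeridian.

9.73°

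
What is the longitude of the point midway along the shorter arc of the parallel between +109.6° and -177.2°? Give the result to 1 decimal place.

+146.2°

Signed shortest Δλ from +109.6° to -177.2° is +73.2°.
Midpoint longitude = +109.6° + (+73.2°)/2 = +109.6° + 36.6° = +146.2°.
(The naïve average (+109.6 + -177.2)/2 = -33.8° is on the wrong side of the globe.)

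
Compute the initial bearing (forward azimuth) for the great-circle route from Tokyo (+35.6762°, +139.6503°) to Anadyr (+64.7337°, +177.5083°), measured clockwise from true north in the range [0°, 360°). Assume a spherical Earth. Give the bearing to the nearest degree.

26°

Δλ = 177.5083 − 139.6503 = 37.8580°.
θ = atan2( sin Δλ · cos φ₂ , cos φ₁ · sin φ₂ − sin φ₁ · cos φ₂ · cos Δλ )
  = atan2(0.26195, 0.53808) = 25.958° → normalised to [0°, 360°): 25.958°.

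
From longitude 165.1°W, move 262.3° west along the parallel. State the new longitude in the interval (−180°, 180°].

67.4°W

Start at -165.1°; shift −262.3° → -427.4°.
-427.4° lies outside (−180°, 180°]; add 360° → -67.4°.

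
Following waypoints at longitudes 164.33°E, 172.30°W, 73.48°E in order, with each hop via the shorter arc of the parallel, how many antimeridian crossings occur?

Leg 1: +164.33° → -172.30°, shortest Δλ = 23.37° (east) — crosses 180°.
Leg 2: -172.30° → +73.48°, shortest Δλ = -114.22° (west) — crosses 180°.
Total crossings: 2.

2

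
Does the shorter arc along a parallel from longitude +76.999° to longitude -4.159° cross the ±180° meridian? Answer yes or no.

No

Signed shortest Δλ = ((-4.159 − 76.999 + 180) mod 360) − 180 = -81.158°.
Going west by 81.158° from +76.999° reaches -4.159° without touching 180°.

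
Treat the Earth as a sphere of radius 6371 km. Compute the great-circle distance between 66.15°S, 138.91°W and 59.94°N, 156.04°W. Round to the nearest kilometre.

Δλ = -156.04 − -138.91 = -17.13°.
Δφ = 59.94 − -66.15 = 126.09°.
a = sin²(Δφ/2) + cos φ₁ · cos φ₂ · sin²(Δλ/2) = 0.799020.
c = 2·atan2(√a, √(1−a)) = 2.21185 rad → d = 6371·c ≈ 14091.70 km.

14092 km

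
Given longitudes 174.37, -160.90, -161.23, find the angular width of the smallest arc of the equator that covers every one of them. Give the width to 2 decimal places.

24.73°

Sort the longitudes: -161.23°, -160.90°, +174.37°.
Eastward gaps between consecutive values (wrapping around): 0.33°, 335.27°, 24.40°.
Largest gap = 335.27° ⇒ minimal covering band is its complement: 360° − 335.27° = 24.73°.
Band runs from +174.37° eastward to -160.90°, crossing the antimeridian.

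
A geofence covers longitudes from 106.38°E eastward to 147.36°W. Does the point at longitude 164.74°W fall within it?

Band width going east from +106.38° to -147.36°: ((-147.36 − 106.38) mod 360) = 106.26°.
Offset of -164.74° east of the west edge: ((-164.74 − 106.38) mod 360) = 88.88°.
88.88° ≤ 106.26° ⇒ inside.

Yes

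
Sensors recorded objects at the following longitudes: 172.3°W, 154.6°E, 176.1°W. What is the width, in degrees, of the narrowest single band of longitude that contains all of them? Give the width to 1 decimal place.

33.1°

Sort the longitudes: -176.1°, -172.3°, +154.6°.
Eastward gaps between consecutive values (wrapping around): 3.8°, 326.9°, 29.3°.
Largest gap = 326.9° ⇒ minimal covering band is its complement: 360° − 326.9° = 33.1°.
Band runs from +154.6° eastward to -172.3°, crossing the antimeridian.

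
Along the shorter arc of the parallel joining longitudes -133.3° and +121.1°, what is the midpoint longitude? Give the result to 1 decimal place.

+173.9°

Signed shortest Δλ from -133.3° to +121.1° is -105.6°.
Midpoint longitude = -133.3° + (-105.6°)/2 = -133.3° − 52.8° = -186.1°.
Normalise into (−180°, 180°]: +173.9°.
(The naïve average (-133.3 + +121.1)/2 = -6.1° is on the wrong side of the globe.)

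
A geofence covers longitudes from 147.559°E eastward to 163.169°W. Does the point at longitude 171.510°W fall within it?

Band width going east from +147.559° to -163.169°: ((-163.169 − 147.559) mod 360) = 49.272°.
Offset of -171.510° east of the west edge: ((-171.510 − 147.559) mod 360) = 40.931°.
40.931° ≤ 49.272° ⇒ inside.

Yes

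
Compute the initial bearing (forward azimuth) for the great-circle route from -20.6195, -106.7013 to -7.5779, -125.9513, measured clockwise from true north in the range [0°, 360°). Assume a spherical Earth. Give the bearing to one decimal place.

Δλ = -125.9513 − -106.7013 = -19.2500°.
θ = atan2( sin Δλ · cos φ₂ , cos φ₁ · sin φ₂ − sin φ₁ · cos φ₂ · cos Δλ )
  = atan2(-0.32681, 0.20614) = -57.758° → normalised to [0°, 360°): 302.242°.

302.2°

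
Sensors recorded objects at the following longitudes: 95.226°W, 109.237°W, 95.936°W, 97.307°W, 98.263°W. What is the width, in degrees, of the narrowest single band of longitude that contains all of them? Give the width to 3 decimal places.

Sort the longitudes: -109.237°, -98.263°, -97.307°, -95.936°, -95.226°.
Eastward gaps between consecutive values (wrapping around): 10.974°, 0.956°, 1.371°, 0.710°, 345.989°.
Largest gap = 345.989° ⇒ minimal covering band is its complement: 360° − 345.989° = 14.011°.
Band runs from -109.237° eastward to -95.226°.

14.011°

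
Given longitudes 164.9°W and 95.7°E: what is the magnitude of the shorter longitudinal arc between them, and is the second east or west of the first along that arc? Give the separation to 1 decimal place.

Raw difference: 95.7 − -164.9 = 260.6°.
Normalise into (−180°, 180°]: 260.6° − 360° = -99.4°.
Negative ⇒ the second point lies to the west; separation 99.4°.

99.4° west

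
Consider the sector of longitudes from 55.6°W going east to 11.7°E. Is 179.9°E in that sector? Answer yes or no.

Band width going east from -55.6° to +11.7°: ((11.7 − -55.6) mod 360) = 67.3°.
Offset of +179.9° east of the west edge: ((179.9 − -55.6) mod 360) = 235.5°.
235.5° > 67.3° ⇒ outside.

No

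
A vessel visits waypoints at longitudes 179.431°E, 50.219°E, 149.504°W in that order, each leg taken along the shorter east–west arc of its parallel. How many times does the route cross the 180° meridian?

1

Leg 1: +179.431° → +50.219°, shortest Δλ = -129.212° (west) — does not cross 180°.
Leg 2: +50.219° → -149.504°, shortest Δλ = 160.277° (east) — crosses 180°.
Total crossings: 1.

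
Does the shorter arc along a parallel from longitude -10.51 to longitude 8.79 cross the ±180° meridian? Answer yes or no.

Signed shortest Δλ = ((8.79 − -10.51 + 180) mod 360) − 180 = 19.3°.
Going east by 19.3° from -10.51° reaches +8.79° without touching 180°.

No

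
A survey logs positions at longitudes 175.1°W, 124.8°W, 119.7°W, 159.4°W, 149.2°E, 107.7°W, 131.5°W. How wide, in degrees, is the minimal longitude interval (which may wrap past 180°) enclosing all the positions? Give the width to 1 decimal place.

Sort the longitudes: -175.1°, -159.4°, -131.5°, -124.8°, -119.7°, -107.7°, +149.2°.
Eastward gaps between consecutive values (wrapping around): 15.7°, 27.9°, 6.7°, 5.1°, 12.0°, 256.9°, 35.7°.
Largest gap = 256.9° ⇒ minimal covering band is its complement: 360° − 256.9° = 103.1°.
Band runs from +149.2° eastward to -107.7°, crossing the antimeridian.

103.1°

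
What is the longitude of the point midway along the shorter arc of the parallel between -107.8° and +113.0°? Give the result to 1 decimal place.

-177.4°

Signed shortest Δλ from -107.8° to +113.0° is -139.2°.
Midpoint longitude = -107.8° + (-139.2°)/2 = -107.8° − 69.6° = -177.4°.
(The naïve average (-107.8 + +113.0)/2 = 2.6° is on the wrong side of the globe.)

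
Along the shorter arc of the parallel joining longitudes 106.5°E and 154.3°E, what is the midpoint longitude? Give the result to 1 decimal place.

Signed shortest Δλ from +106.5° to +154.3° is +47.8°.
Midpoint longitude = +106.5° + (+47.8°)/2 = +106.5° + 23.9° = +130.4°.

130.4°E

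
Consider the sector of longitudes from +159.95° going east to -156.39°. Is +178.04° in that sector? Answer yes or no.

Band width going east from +159.95° to -156.39°: ((-156.39 − 159.95) mod 360) = 43.66°.
Offset of +178.04° east of the west edge: ((178.04 − 159.95) mod 360) = 18.09°.
18.09° ≤ 43.66° ⇒ inside.

Yes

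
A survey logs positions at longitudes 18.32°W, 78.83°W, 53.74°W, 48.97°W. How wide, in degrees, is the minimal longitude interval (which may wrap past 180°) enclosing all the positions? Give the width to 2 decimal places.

Sort the longitudes: -78.83°, -53.74°, -48.97°, -18.32°.
Eastward gaps between consecutive values (wrapping around): 25.09°, 4.77°, 30.65°, 299.49°.
Largest gap = 299.49° ⇒ minimal covering band is its complement: 360° − 299.49° = 60.51°.
Band runs from -78.83° eastward to -18.32°.

60.51°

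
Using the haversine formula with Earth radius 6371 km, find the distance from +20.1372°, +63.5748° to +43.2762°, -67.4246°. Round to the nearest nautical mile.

6140 nmi

Δλ = -67.4246 − 63.5748 = -130.9994°.
Δφ = 43.2762 − 20.1372 = 23.1390°.
a = sin²(Δφ/2) + cos φ₁ · cos φ₂ · sin²(Δλ/2) = 0.606221.
c = 2·atan2(√a, √(1−a)) = 1.78487 rad → d = 6371·c ≈ 11371.41 km ≈ 6140.07 nmi.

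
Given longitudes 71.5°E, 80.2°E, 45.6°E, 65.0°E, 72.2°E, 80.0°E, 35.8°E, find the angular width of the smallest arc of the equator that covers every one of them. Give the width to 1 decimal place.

44.4°

Sort the longitudes: +35.8°, +45.6°, +65.0°, +71.5°, +72.2°, +80.0°, +80.2°.
Eastward gaps between consecutive values (wrapping around): 9.8°, 19.4°, 6.5°, 0.7°, 7.8°, 0.2°, 315.6°.
Largest gap = 315.6° ⇒ minimal covering band is its complement: 360° − 315.6° = 44.4°.
Band runs from +35.8° eastward to +80.2°.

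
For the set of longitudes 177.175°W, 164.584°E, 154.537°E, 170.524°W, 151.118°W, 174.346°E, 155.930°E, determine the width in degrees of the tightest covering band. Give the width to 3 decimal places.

Sort the longitudes: -177.175°, -170.524°, -151.118°, +154.537°, +155.930°, +164.584°, +174.346°.
Eastward gaps between consecutive values (wrapping around): 6.651°, 19.406°, 305.655°, 1.393°, 8.654°, 9.762°, 8.479°.
Largest gap = 305.655° ⇒ minimal covering band is its complement: 360° − 305.655° = 54.345°.
Band runs from +154.537° eastward to -151.118°, crossing the antimeridian.

54.345°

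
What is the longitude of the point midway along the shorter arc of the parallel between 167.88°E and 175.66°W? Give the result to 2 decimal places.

176.11°E

Signed shortest Δλ from +167.88° to -175.66° is +16.46°.
Midpoint longitude = +167.88° + (+16.46°)/2 = +167.88° + 8.23° = +176.11°.
(The naïve average (+167.88 + -175.66)/2 = -3.89° is on the wrong side of the globe.)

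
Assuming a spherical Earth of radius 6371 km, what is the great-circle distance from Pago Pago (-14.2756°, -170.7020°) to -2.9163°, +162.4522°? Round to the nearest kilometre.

3205 km

Δλ = 162.4522 − -170.7020 = 333.1542°; wrapped into (−180°, 180°]: -26.8458°.
Δφ = -2.9163 − -14.2756 = 11.3593°.
a = sin²(Δφ/2) + cos φ₁ · cos φ₂ · sin²(Δλ/2) = 0.061950.
c = 2·atan2(√a, √(1−a)) = 0.50308 rad → d = 6371·c ≈ 3205.15 km.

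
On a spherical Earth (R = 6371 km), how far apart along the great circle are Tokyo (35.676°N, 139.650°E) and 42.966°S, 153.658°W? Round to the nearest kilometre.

11046 km

Δλ = -153.658 − 139.650 = -293.308°; wrapped into (−180°, 180°]: 66.692°.
Δφ = -42.966 − 35.676 = -78.642°.
a = sin²(Δφ/2) + cos φ₁ · cos φ₂ · sin²(Δλ/2) = 0.581145.
c = 2·atan2(√a, √(1−a)) = 1.73381 rad → d = 6371·c ≈ 11046.08 km.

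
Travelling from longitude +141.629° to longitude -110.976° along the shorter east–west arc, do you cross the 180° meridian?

Naïve |-110.976 − 141.629| = 252.605° > 180°, so the shorter arc goes the other way round — across 180°.
Signed shortest Δλ = ((-110.976 − 141.629 + 180) mod 360) − 180 = 107.395°.
Going east by 107.395° from +141.629° passes through 180° before reaching -110.976°.

Yes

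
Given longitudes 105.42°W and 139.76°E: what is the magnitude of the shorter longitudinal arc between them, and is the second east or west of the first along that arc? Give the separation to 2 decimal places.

114.82° west

Raw difference: 139.76 − -105.42 = 245.18°.
Normalise into (−180°, 180°]: 245.18° − 360° = -114.82°.
Negative ⇒ the second point lies to the west; separation 114.82°.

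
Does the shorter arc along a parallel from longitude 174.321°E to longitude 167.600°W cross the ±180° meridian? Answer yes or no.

Naïve |-167.600 − 174.321| = 341.921° > 180°, so the shorter arc goes the other way round — across 180°.
Signed shortest Δλ = ((-167.600 − 174.321 + 180) mod 360) − 180 = 18.079°.
Going east by 18.079° from +174.321° passes through 180° before reaching -167.600°.

Yes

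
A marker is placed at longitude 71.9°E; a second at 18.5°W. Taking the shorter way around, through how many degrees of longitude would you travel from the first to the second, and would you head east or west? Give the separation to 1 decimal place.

90.4° west

Raw difference: -18.5 − 71.9 = -90.4°.
Normalise into (−180°, 180°]: -90.4° stays -90.4°.
Negative ⇒ the second point lies to the west; separation 90.4°.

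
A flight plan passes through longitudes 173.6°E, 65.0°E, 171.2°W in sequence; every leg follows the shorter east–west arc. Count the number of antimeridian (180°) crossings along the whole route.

Leg 1: +173.6° → +65.0°, shortest Δλ = -108.6° (west) — does not cross 180°.
Leg 2: +65.0° → -171.2°, shortest Δλ = 123.8° (east) — crosses 180°.
Total crossings: 1.

1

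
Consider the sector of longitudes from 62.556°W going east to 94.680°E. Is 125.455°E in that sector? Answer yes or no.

Band width going east from -62.556° to +94.680°: ((94.680 − -62.556) mod 360) = 157.236°.
Offset of +125.455° east of the west edge: ((125.455 − -62.556) mod 360) = 188.011°.
188.011° > 157.236° ⇒ outside.

No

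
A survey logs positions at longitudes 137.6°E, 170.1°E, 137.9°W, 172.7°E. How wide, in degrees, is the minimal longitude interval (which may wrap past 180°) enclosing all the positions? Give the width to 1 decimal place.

Sort the longitudes: -137.9°, +137.6°, +170.1°, +172.7°.
Eastward gaps between consecutive values (wrapping around): 275.5°, 32.5°, 2.6°, 49.4°.
Largest gap = 275.5° ⇒ minimal covering band is its complement: 360° − 275.5° = 84.5°.
Band runs from +137.6° eastward to -137.9°, crossing the antimeridian.

84.5°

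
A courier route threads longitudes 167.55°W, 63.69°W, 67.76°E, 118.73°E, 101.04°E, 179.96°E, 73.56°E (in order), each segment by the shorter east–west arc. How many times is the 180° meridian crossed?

0

Leg 1: -167.55° → -63.69°, shortest Δλ = 103.86° (east) — does not cross 180°.
Leg 2: -63.69° → +67.76°, shortest Δλ = 131.45° (east) — does not cross 180°.
Leg 3: +67.76° → +118.73°, shortest Δλ = 50.97° (east) — does not cross 180°.
Leg 4: +118.73° → +101.04°, shortest Δλ = -17.69° (west) — does not cross 180°.
Leg 5: +101.04° → +179.96°, shortest Δλ = 78.92° (east) — does not cross 180°.
Leg 6: +179.96° → +73.56°, shortest Δλ = -106.4° (west) — does not cross 180°.
Total crossings: 0.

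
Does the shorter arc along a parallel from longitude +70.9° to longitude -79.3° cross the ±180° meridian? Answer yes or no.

Signed shortest Δλ = ((-79.3 − 70.9 + 180) mod 360) − 180 = -150.2°.
Going west by 150.2° from +70.9° reaches -79.3° without touching 180°.

No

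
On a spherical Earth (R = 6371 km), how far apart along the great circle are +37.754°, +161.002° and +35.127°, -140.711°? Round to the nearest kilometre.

5137 km

Δλ = -140.711 − 161.002 = -301.713°; wrapped into (−180°, 180°]: 58.287°.
Δφ = 35.127 − 37.754 = -2.627°.
a = sin²(Δφ/2) + cos φ₁ · cos φ₂ · sin²(Δλ/2) = 0.153891.
c = 2·atan2(√a, √(1−a)) = 0.80624 rad → d = 6371·c ≈ 5136.54 km.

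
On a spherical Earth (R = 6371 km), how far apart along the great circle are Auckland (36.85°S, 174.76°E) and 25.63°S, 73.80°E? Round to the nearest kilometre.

Δλ = 73.80 − 174.76 = -100.96°.
Δφ = -25.63 − -36.85 = 11.22°.
a = sin²(Δφ/2) + cos φ₁ · cos φ₂ · sin²(Δλ/2) = 0.438877.
c = 2·atan2(√a, √(1−a)) = 1.44824 rad → d = 6371·c ≈ 9226.76 km.

9227 km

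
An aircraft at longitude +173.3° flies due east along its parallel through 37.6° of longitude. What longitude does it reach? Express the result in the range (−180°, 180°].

Start at +173.3°; shift +37.6° → +210.9°.
+210.9° lies outside (−180°, 180°]; subtract 360° → -149.1°.

-149.1°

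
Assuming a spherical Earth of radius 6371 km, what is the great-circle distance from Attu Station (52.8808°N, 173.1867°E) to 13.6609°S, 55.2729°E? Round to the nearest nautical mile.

Δλ = 55.2729 − 173.1867 = -117.9138°.
Δφ = -13.6609 − 52.8808 = -66.5417°.
a = sin²(Δφ/2) + cos φ₁ · cos φ₂ · sin²(Δλ/2) = 0.731421.
c = 2·atan2(√a, √(1−a)) = 2.05200 rad → d = 6371·c ≈ 13073.26 km ≈ 7059.00 nmi.

7059 nmi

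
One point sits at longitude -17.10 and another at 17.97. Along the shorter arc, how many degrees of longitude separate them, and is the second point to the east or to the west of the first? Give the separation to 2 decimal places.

35.07° east

Raw difference: 17.97 − -17.10 = 35.07°.
Normalise into (−180°, 180°]: 35.07° stays 35.07°.
Positive ⇒ the second point lies to the east; separation 35.07°.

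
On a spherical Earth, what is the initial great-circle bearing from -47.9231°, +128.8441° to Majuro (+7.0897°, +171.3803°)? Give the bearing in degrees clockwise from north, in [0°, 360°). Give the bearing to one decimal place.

Δλ = 171.3803 − 128.8441 = 42.5362°.
θ = atan2( sin Δλ · cos φ₂ , cos φ₁ · sin φ₂ − sin φ₁ · cos φ₂ · cos Δλ )
  = atan2(0.67089, 0.62545) = 47.007° → normalised to [0°, 360°): 47.007°.

47.0°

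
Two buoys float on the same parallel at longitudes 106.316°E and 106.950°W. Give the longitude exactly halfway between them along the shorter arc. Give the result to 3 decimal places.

179.683°E

Signed shortest Δλ from +106.316° to -106.950° is +146.734°.
Midpoint longitude = +106.316° + (+146.734°)/2 = +106.316° + 73.367° = +179.683°.
(The naïve average (+106.316 + -106.950)/2 = -0.317° is on the wrong side of the globe.)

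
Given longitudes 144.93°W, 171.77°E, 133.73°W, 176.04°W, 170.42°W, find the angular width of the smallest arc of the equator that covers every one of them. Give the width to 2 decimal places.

54.50°

Sort the longitudes: -176.04°, -170.42°, -144.93°, -133.73°, +171.77°.
Eastward gaps between consecutive values (wrapping around): 5.62°, 25.49°, 11.20°, 305.50°, 12.19°.
Largest gap = 305.50° ⇒ minimal covering band is its complement: 360° − 305.50° = 54.50°.
Band runs from +171.77° eastward to -133.73°, crossing the antimeridian.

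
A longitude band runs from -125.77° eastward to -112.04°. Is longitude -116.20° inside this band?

Band width going east from -125.77° to -112.04°: ((-112.04 − -125.77) mod 360) = 13.73°.
Offset of -116.20° east of the west edge: ((-116.20 − -125.77) mod 360) = 9.57°.
9.57° ≤ 13.73° ⇒ inside.

Yes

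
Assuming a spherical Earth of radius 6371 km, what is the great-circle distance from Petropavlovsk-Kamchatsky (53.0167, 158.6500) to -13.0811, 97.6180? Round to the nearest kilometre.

Δλ = 97.6180 − 158.6500 = -61.0320°.
Δφ = -13.0811 − 53.0167 = -66.0978°.
a = sin²(Δφ/2) + cos φ₁ · cos φ₂ · sin²(Δλ/2) = 0.448498.
c = 2·atan2(√a, √(1−a)) = 1.46761 rad → d = 6371·c ≈ 9350.14 km.

9350 km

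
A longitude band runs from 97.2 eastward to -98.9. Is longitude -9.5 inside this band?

Band width going east from +97.2° to -98.9°: ((-98.9 − 97.2) mod 360) = 163.9°.
Offset of -9.5° east of the west edge: ((-9.5 − 97.2) mod 360) = 253.3°.
253.3° > 163.9° ⇒ outside.

No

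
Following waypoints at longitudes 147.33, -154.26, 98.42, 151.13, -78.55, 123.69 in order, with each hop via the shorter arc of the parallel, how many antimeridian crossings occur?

4

Leg 1: +147.33° → -154.26°, shortest Δλ = 58.41° (east) — crosses 180°.
Leg 2: -154.26° → +98.42°, shortest Δλ = -107.32° (west) — crosses 180°.
Leg 3: +98.42° → +151.13°, shortest Δλ = 52.71° (east) — does not cross 180°.
Leg 4: +151.13° → -78.55°, shortest Δλ = 130.32° (east) — crosses 180°.
Leg 5: -78.55° → +123.69°, shortest Δλ = -157.76° (west) — crosses 180°.
Total crossings: 4.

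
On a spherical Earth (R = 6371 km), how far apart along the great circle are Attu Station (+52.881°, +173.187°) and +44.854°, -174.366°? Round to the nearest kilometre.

1272 km

Δλ = -174.366 − 173.187 = -347.553°; wrapped into (−180°, 180°]: 12.447°.
Δφ = 44.854 − 52.881 = -8.027°.
a = sin²(Δφ/2) + cos φ₁ · cos φ₂ · sin²(Δλ/2) = 0.009926.
c = 2·atan2(√a, √(1−a)) = 0.19959 rad → d = 6371·c ≈ 1271.61 km.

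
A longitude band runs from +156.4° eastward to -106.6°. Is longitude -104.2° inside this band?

No

Band width going east from +156.4° to -106.6°: ((-106.6 − 156.4) mod 360) = 97.0°.
Offset of -104.2° east of the west edge: ((-104.2 − 156.4) mod 360) = 99.4°.
99.4° > 97.0° ⇒ outside.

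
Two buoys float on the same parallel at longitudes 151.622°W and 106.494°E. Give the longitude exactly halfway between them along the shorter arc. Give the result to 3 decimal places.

157.436°E

Signed shortest Δλ from -151.622° to +106.494° is -101.884°.
Midpoint longitude = -151.622° + (-101.884°)/2 = -151.622° − 50.942° = -202.564°.
Normalise into (−180°, 180°]: +157.436°.
(The naïve average (-151.622 + +106.494)/2 = -22.564° is on the wrong side of the globe.)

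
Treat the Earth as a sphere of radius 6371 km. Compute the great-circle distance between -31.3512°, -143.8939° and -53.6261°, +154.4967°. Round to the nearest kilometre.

Δλ = 154.4967 − -143.8939 = 298.3906°; wrapped into (−180°, 180°]: -61.6094°.
Δφ = -53.6261 − -31.3512 = -22.2749°.
a = sin²(Δφ/2) + cos φ₁ · cos φ₂ · sin²(Δλ/2) = 0.170137.
c = 2·atan2(√a, √(1−a)) = 0.85034 rad → d = 6371·c ≈ 5417.53 km.

5418 km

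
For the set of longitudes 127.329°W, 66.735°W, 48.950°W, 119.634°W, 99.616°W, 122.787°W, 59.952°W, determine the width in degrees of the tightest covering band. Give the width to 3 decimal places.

Sort the longitudes: -127.329°, -122.787°, -119.634°, -99.616°, -66.735°, -59.952°, -48.950°.
Eastward gaps between consecutive values (wrapping around): 4.542°, 3.153°, 20.018°, 32.881°, 6.783°, 11.002°, 281.621°.
Largest gap = 281.621° ⇒ minimal covering band is its complement: 360° − 281.621° = 78.379°.
Band runs from -127.329° eastward to -48.950°.

78.379°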